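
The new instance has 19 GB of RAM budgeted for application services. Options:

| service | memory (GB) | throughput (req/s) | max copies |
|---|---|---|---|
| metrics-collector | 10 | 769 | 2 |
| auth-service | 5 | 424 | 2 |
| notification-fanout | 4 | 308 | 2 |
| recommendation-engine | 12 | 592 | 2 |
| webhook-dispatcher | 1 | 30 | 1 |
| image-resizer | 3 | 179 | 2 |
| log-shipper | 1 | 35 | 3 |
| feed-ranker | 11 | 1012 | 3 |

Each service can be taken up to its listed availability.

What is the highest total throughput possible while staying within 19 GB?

By throughput per GB: feed-ranker 92.00, auth-service 84.80, notification-fanout 77.00 lead.
Greedy by ratio would take auth-service + image-resizer + feed-ranker: 19 GB used, total 1615.
Replace auth-service and image-resizer with 2×notification-fanout: the trade gains 13 net, giving 1628 at 19 GB.
Every other selection either busts 19 GB or exceeds an availability limit or fails to beat 1628.

1628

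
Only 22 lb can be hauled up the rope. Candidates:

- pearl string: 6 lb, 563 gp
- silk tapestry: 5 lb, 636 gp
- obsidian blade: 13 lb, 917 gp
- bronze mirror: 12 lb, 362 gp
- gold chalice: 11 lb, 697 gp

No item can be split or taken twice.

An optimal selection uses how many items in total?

Optimal total is 1896.
For example pearl string + silk tapestry + gold chalice achieves it, using 22 lb.
Any selection reaching 1896 contains exactly 3 items.

3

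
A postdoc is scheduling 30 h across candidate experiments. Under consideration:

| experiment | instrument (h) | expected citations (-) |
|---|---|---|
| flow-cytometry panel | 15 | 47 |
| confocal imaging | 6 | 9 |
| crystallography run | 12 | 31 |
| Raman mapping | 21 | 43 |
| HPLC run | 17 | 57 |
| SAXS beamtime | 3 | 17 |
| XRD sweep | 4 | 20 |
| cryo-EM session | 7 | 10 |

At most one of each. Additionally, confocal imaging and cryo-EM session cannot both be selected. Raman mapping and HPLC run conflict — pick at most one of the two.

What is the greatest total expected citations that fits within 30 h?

103

Density check — SAXS beamtime 5.67, XRD sweep 5.00, HPLC run 3.35 are the best per h.
Taking confocal imaging + HPLC run + SAXS beamtime + XRD sweep: 30 h used, 103 in expected citations.
An exhaustive check of the 256 subsets confirms 103.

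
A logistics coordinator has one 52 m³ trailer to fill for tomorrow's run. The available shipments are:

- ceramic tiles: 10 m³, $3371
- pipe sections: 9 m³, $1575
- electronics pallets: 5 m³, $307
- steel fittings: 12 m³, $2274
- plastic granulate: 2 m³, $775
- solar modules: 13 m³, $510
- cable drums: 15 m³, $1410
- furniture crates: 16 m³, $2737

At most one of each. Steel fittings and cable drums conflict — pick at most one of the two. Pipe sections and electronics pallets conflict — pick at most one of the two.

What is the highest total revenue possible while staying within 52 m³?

10732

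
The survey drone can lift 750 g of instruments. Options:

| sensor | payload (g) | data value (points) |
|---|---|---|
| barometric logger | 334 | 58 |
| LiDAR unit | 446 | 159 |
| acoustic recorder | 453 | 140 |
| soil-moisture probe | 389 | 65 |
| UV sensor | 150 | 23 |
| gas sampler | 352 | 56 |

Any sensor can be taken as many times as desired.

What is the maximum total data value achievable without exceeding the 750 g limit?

205

By data value per g: LiDAR unit 0.36, acoustic recorder 0.31, barometric logger 0.17 lead.
Taking LiDAR unit + 2×UV sensor: 746 g used, 205 in data value.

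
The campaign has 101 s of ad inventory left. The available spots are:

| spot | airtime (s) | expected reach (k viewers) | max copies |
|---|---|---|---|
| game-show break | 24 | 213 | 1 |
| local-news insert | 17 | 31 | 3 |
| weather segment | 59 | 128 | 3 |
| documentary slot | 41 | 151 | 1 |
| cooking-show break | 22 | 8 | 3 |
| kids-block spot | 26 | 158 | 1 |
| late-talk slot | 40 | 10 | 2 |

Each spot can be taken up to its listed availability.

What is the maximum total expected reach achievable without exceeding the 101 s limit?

522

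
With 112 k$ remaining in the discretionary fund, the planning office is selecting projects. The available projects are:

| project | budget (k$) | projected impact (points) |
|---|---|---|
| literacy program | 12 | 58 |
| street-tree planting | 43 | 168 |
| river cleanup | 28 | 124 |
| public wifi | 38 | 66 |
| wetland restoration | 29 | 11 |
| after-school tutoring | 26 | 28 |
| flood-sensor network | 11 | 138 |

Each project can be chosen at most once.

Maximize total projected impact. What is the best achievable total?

By projected impact per k$: flood-sensor network 12.55, literacy program 4.83, river cleanup 4.43, street-tree planting 3.91 lead.
Taking literacy program + street-tree planting + river cleanup + flood-sensor network: 94 k$ used, 488 in projected impact.

488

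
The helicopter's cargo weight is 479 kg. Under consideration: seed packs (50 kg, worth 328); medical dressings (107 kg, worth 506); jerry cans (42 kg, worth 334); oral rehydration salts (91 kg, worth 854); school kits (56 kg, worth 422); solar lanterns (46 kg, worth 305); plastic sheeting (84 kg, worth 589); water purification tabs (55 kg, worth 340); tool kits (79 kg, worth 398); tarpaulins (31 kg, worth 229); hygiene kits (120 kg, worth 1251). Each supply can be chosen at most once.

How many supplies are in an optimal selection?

7

The maximum people served within 479 kg is 4019.
One optimal bundle: jerry cans + oral rehydration salts + school kits + plastic sheeting + water purification tabs + tarpaulins + hygiene kits (479 kg).
Every optimal selection uses 7 supplies.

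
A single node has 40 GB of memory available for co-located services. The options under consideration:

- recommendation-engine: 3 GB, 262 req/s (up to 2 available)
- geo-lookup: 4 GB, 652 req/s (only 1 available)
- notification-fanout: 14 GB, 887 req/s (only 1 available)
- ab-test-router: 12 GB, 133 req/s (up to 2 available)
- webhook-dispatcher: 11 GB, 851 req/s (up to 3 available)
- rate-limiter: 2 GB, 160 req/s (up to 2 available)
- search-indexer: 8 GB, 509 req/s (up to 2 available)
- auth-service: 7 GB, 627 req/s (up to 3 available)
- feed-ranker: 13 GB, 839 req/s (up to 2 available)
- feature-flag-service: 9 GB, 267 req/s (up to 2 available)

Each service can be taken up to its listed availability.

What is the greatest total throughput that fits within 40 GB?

3704

Greedy by ratio would take 2×recommendation-engine + geo-lookup + 2×rate-limiter + 3×auth-service: 35 GB used, total 3377.
Replace 2×recommendation-engine with webhook-dispatcher: the trade gains 327 net, giving 3704 at 40 GB.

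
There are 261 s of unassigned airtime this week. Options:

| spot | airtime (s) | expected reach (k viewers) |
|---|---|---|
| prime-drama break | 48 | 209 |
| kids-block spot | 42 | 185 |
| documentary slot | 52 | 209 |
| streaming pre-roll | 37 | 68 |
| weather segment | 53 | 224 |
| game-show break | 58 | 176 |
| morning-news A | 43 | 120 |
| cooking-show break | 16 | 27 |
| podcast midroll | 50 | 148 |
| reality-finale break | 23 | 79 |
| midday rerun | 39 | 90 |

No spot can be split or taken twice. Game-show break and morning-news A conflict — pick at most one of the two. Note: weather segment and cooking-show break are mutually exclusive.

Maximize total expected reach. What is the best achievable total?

Ranking by ratio (expected reach/s): kids-block spot 4.40, prime-drama break 4.35, weather segment 4.23, documentary slot 4.02.
Taking prime-drama break + kids-block spot + documentary slot + weather segment + morning-news A + reality-finale break: 261 s used, 1026 in expected reach.

1026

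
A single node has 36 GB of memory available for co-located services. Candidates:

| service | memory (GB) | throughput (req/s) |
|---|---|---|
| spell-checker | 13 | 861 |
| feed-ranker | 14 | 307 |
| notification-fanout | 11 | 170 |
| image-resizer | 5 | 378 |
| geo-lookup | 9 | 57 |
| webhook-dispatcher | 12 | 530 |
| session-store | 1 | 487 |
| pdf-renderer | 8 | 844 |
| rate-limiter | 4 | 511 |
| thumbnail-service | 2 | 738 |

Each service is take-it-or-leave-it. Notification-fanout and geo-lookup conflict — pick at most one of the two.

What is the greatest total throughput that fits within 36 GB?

Taking spell-checker + image-resizer + session-store + pdf-renderer + rate-limiter + thumbnail-service: 33 GB used, 3819 in throughput.
No other feasible combination exceeds 3819.

3819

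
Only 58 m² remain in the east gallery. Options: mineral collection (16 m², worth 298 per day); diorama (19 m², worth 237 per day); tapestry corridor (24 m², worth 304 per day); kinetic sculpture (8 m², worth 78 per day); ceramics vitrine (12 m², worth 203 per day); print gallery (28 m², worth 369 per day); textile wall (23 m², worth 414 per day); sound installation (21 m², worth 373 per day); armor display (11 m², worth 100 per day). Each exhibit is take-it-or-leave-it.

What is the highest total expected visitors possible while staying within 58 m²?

Filling by ratio: mineral collection + ceramics vitrine + textile wall for 915, with 7 m² left unused.
Replace mineral collection with sound installation: the trade gains 75 net, giving 990 at 56 m².
Runner-up mineral collection + kinetic sculpture + ceramics vitrine + sound installation tops out at 952.

990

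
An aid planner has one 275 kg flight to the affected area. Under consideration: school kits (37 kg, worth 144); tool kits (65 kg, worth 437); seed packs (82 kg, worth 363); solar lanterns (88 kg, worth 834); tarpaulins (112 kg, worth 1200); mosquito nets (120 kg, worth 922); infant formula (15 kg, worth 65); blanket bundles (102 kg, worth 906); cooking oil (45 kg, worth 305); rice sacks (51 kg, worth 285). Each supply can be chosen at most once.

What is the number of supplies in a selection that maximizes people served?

The maximum people served within 275 kg is 2476.
For example tarpaulins + infant formula + blanket bundles + cooking oil achieves it, using 274 kg.
Any selection reaching 2476 contains exactly 4 supplies.

4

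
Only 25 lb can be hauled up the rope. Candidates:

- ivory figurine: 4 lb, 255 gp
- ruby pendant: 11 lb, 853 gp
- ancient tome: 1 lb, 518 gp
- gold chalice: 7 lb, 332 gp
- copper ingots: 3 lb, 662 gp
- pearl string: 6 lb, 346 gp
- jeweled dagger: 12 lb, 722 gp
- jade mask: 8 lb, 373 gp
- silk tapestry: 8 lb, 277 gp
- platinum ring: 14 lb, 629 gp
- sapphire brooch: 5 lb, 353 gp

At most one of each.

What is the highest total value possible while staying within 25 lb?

By value per lb: ancient tome 518.00, copper ingots 220.67, ruby pendant 77.55 lead.
Ivory figurine + ruby pendant + ancient tome + copper ingots + sapphire brooch uses 24 of the 25 lb and totals 2641.

2641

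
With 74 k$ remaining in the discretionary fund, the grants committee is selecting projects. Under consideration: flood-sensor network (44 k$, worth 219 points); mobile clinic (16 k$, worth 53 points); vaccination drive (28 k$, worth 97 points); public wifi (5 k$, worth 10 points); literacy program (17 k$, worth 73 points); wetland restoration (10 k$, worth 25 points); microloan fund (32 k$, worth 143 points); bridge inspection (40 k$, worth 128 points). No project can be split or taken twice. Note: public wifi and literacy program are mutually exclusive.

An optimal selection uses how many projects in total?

3

Optimal total is 317.
flood-sensor network + literacy program + wetland restoration hits 317 at 71 k$.
Every optimal selection uses 3 projects.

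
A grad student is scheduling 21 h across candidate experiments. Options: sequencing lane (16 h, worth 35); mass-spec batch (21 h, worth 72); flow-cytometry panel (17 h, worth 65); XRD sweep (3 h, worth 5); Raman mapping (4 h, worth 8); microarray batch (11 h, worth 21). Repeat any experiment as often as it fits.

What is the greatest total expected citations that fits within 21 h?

73

The ratio ordering already packs tightly: flow-cytometry panel + Raman mapping, 21 h, 73.
Nothing else within 21 h beats 73.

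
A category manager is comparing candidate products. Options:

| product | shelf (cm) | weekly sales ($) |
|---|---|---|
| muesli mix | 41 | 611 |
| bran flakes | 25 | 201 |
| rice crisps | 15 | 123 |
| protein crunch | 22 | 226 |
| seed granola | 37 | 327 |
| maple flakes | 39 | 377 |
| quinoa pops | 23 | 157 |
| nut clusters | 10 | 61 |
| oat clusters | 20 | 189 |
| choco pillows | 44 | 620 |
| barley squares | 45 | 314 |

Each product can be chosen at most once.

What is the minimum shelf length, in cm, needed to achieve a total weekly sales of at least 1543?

120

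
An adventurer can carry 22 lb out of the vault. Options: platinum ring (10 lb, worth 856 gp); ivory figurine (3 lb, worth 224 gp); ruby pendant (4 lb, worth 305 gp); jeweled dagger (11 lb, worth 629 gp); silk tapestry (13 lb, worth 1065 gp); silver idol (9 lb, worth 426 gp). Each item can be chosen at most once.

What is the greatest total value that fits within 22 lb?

1594

By value per lb: platinum ring 85.60, silk tapestry 81.92, ruby pendant 76.25 lead.
Greedy by ratio would take platinum ring + ivory figurine + ruby pendant: 17 lb used, total 1385.
The 10 lb tied up in platinum ring is better spent on silk tapestry — total rises to 1594 (20 lb).
The closest alternative, platinum ring + ivory figurine + silver idol, reaches only 1506.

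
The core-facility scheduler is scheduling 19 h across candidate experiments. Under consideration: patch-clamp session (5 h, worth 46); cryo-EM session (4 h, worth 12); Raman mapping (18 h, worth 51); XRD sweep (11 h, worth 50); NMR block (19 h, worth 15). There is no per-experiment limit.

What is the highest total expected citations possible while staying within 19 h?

Taking 3×patch-clamp session + cryo-EM session: 19 h used, 150 in expected citations.

150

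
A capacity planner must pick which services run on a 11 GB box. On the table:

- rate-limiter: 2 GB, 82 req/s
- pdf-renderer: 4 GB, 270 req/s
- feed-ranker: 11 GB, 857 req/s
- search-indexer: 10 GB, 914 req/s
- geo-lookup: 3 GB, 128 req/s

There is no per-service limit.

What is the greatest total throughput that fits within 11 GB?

914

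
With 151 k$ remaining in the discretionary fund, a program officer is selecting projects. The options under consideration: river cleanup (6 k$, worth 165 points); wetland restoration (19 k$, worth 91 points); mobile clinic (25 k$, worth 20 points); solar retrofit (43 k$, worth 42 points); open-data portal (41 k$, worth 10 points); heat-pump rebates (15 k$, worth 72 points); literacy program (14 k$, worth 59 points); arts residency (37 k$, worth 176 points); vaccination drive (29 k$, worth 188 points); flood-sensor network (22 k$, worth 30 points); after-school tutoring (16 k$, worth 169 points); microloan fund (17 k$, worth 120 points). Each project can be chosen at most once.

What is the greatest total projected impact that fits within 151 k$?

Best packing: river cleanup + wetland restoration + heat-pump rebates + arts residency + vaccination drive + after-school tutoring + microloan fund — 139 k$, 981 total.
Runner-up river cleanup + wetland restoration + literacy program + arts residency + vaccination drive + after-school tutoring + microloan fund tops out at 968.

981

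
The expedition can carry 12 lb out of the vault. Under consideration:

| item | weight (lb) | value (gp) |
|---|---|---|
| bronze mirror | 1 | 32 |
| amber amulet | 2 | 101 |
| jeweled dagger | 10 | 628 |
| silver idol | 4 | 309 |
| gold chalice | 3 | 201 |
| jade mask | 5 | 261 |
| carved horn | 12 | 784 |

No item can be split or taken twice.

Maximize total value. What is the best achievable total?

Taking the top-ratio items first gives silver idol + gold chalice + jade mask for 771 (12 lb).
Replace silver idol and gold chalice and jade mask with carved horn: the trade gains 13 net, giving 784 at 12 lb.
An exhaustive check of the 128 subsets confirms 784.

784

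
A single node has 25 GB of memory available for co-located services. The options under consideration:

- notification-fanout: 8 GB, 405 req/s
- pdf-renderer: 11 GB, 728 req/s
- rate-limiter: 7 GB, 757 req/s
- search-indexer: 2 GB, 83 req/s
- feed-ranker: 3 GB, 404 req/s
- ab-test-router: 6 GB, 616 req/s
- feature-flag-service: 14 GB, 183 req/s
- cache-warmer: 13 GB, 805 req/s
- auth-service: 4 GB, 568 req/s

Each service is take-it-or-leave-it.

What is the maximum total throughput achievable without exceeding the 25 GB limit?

2457

The ratio heuristic lands on rate-limiter + search-indexer + feed-ranker + ab-test-router + auth-service (2428) but leaves 3 GB idle.
Dropping search-indexer and ab-test-router frees 8 GB; slotting in pdf-renderer (11 GB) lifts the total to 2457 at 25 GB.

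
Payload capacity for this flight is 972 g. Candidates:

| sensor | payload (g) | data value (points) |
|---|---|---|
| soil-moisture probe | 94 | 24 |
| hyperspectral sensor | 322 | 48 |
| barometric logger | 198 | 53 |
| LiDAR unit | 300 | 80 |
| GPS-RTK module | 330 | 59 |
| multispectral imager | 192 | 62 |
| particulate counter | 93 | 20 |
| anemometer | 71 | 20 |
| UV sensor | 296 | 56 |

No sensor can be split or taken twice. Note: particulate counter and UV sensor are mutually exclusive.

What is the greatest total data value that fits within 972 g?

259

By data value per g: multispectral imager 0.32, anemometer 0.28, barometric logger 0.27, LiDAR unit 0.27 lead.
The ratio ordering already packs tightly: soil-moisture probe + barometric logger + LiDAR unit + multispectral imager + particulate counter + anemometer, 948 g, 259.
Nothing else feasible within 972 g beats 259.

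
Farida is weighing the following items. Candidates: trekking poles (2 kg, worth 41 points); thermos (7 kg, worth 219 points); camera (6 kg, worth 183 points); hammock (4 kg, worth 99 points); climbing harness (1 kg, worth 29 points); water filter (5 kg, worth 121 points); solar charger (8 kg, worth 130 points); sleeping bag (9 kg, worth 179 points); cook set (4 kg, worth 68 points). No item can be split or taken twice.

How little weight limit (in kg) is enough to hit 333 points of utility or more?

Look for the lowest-weight combination reaching 333.
Taking thermos + hammock + climbing harness gives 347 (≥ 333) for 12 kg.
Any bundle with less than 12 kg falls short of 333.

12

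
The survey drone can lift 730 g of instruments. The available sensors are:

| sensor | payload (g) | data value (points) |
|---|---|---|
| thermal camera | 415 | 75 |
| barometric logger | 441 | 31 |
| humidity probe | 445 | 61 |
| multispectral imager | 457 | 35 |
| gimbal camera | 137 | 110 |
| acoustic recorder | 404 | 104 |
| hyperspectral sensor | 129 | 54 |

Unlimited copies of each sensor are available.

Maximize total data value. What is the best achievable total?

Taking 5×gimbal camera: 685 g used, 550 in data value.
The spare 45 g is too small for any remaining sensor, and no exchange beats 550.

550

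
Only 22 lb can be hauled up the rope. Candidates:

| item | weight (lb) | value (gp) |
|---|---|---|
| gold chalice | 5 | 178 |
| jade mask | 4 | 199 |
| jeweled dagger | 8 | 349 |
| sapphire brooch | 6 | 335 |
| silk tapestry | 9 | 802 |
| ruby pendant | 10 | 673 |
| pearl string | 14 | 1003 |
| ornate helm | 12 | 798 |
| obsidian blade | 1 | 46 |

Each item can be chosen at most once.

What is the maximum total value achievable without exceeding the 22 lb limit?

1646

Greedy by ratio would take silk tapestry + ruby pendant + obsidian blade: 20 lb used, total 1521.
Dropping ruby pendant frees 10 lb; slotting in ornate helm (12 lb) lifts the total to 1646 at 22 lb.
Runner-up silk tapestry + ornate helm tops out at 1600.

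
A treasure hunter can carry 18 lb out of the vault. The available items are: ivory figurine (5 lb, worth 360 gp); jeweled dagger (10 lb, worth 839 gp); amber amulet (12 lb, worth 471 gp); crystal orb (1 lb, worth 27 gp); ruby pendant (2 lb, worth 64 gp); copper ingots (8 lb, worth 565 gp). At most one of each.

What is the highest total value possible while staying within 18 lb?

By value per lb: jeweled dagger 83.90, ivory figurine 72.00, copper ingots 70.62 lead.
Greedy by ratio would take ivory figurine + jeweled dagger + crystal orb + ruby pendant: 18 lb used, total 1290.
Dropping ivory figurine and crystal orb and ruby pendant frees 8 lb; slotting in copper ingots (8 lb) lifts the total to 1404 at 18 lb.
An exhaustive check of the 64 subsets confirms 1404.

1404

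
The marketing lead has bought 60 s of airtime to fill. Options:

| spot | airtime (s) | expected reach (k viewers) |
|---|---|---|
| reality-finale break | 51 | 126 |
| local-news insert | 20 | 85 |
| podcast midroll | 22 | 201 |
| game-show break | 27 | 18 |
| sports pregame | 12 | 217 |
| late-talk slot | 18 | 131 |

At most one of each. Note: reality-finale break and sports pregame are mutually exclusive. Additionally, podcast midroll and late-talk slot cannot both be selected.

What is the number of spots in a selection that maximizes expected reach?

Optimal total is 503.
One optimal bundle: local-news insert + podcast midroll + sports pregame (54 s).
Any selection reaching 503 contains exactly 3 spots.

3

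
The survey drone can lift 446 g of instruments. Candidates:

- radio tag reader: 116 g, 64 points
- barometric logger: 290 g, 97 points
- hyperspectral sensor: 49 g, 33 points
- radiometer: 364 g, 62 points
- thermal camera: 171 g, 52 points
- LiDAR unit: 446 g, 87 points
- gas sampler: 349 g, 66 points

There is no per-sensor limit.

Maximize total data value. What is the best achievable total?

By data value per g: hyperspectral sensor 0.67, radio tag reader 0.55, barometric logger 0.33 lead.
Best packing: 9×hyperspectral sensor — 441 g, 297 total.

297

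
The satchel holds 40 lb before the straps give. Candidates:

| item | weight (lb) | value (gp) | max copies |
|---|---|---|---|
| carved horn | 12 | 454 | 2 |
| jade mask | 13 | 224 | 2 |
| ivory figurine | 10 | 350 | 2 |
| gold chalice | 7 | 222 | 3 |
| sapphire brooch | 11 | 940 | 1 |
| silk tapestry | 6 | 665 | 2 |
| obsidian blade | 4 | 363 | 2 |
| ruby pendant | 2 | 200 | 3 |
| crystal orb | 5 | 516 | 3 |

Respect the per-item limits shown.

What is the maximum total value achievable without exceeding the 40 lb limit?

Greedy by ratio would take 2×silk tapestry + obsidian blade + 3×ruby pendant + 3×crystal orb: 37 lb used, total 3841.
Replace obsidian blade and 2×ruby pendant with sapphire brooch: the trade gains 177 net, giving 4018 at 40 lb.

4018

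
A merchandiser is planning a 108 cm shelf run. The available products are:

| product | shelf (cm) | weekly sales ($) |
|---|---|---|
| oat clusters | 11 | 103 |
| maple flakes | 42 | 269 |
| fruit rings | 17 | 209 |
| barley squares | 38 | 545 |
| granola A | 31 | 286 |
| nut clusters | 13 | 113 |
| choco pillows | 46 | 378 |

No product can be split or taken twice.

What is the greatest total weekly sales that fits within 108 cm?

1153

By weekly sales per cm: barley squares 14.34, fruit rings 12.29, oat clusters 9.36 lead.
The ratio heuristic lands on oat clusters + fruit rings + barley squares + granola A (1143) but leaves 11 cm idle.
Replace oat clusters with nut clusters: the trade gains 10 net, giving 1153 at 99 cm.
Next best is oat clusters + fruit rings + barley squares + granola A at 1143 (97 cm) — short by 10.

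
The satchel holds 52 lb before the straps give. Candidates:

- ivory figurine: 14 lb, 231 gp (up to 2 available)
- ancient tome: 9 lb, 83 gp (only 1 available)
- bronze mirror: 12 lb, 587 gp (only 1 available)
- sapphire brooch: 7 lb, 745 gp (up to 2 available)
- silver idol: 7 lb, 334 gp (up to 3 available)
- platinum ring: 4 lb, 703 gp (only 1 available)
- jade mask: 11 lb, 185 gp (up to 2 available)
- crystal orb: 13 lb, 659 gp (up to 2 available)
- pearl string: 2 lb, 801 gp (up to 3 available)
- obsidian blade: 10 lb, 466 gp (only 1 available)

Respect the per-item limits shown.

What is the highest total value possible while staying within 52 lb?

The ratio heuristic lands on 2×sapphire brooch + platinum ring + 2×crystal orb + 3×pearl string (5914) but leaves 2 lb idle.
The 13 lb tied up in crystal orb is better spent on 2×silver idol — total rises to 5923 (51 lb).

5923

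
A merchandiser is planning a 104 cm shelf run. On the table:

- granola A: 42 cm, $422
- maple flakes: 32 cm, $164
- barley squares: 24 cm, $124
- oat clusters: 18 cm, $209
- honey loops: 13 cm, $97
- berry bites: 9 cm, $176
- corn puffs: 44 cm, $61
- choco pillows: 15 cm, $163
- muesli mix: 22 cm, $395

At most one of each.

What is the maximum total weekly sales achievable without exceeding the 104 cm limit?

By weekly sales per cm: berry bites 19.56, muesli mix 17.95, oat clusters 11.61, choco pillows 10.87 lead.
Taking the top-ratio products first gives barley squares + oat clusters + honey loops + berry bites + choco pillows + muesli mix for 1164 (101 cm).
Dropping barley squares and choco pillows frees 39 cm; slotting in granola A (42 cm) lifts the total to 1299 at 104 cm.
That's the maximum — no swap from here does better than 1299.

1299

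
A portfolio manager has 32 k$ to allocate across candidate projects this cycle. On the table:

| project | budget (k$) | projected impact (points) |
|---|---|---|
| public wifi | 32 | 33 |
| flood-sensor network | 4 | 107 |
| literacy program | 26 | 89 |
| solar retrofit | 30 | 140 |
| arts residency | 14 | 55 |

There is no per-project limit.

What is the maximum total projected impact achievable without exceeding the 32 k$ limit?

Ranking by ratio (projected impact/k$): flood-sensor network 26.75, solar retrofit 4.67, arts residency 3.93.
Taking 8×flood-sensor network: 32 k$ used, 856 in projected impact.
Every other selection either busts 32 k$ or fails to beat 856.

856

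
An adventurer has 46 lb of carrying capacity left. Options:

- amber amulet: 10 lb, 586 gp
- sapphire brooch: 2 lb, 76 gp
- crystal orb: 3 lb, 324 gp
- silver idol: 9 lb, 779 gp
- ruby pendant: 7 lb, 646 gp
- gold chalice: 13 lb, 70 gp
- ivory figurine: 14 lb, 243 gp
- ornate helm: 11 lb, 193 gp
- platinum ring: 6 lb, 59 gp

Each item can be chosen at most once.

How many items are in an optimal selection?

6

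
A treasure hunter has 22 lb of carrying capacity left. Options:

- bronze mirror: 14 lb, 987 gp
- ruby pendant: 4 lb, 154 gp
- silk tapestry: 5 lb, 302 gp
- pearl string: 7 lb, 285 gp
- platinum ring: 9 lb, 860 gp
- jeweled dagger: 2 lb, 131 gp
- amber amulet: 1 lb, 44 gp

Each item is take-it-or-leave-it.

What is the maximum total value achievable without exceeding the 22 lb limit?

1491

Density check — platinum ring 95.56, bronze mirror 70.50, jeweled dagger 65.50 are the best per lb.
Silk tapestry + pearl string + platinum ring + amber amulet uses 22 of the 22 lb and totals 1491.
Ruby pendant + silk tapestry + platinum ring + jeweled dagger + amber amulet matches that 1491 at 21 lb; no feasible combination exceeds it.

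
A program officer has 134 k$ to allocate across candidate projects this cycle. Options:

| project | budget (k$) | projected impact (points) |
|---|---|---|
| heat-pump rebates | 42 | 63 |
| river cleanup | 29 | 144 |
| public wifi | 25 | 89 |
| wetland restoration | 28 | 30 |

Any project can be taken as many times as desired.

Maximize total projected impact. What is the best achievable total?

576

Taking 4×river cleanup: 116 k$ used, 576 in projected impact.
That's the maximum — no swap from here does better than 576.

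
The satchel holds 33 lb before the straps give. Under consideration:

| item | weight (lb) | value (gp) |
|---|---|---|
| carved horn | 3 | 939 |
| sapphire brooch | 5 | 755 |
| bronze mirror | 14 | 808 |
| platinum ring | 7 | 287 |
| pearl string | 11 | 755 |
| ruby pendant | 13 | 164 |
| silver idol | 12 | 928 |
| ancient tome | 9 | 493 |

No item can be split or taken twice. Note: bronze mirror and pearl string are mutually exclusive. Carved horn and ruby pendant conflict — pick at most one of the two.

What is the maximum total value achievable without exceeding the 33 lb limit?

3377

Carved horn + sapphire brooch + pearl string + silver idol uses 31 of the 33 lb and totals 3377.
Every other selection either busts 33 lb or breaks a pairing rule or fails to beat 3377.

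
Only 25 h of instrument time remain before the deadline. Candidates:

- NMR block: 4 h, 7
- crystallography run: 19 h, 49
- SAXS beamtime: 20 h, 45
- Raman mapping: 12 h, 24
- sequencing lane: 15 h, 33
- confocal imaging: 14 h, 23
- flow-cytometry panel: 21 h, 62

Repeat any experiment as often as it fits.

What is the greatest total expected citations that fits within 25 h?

69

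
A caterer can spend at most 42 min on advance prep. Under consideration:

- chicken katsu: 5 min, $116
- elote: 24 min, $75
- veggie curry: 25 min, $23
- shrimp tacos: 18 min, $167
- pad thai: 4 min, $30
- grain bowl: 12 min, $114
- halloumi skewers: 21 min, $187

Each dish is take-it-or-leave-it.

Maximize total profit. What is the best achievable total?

447

By profit per min: chicken katsu 23.20, grain bowl 9.50, shrimp tacos 9.28 lead.
A density-first pass picks chicken katsu + shrimp tacos + pad thai + grain bowl — 427 at 39 min.
Replace shrimp tacos with halloumi skewers: the trade gains 20 net, giving 447 at 42 min.
Nothing else within 42 min beats 447.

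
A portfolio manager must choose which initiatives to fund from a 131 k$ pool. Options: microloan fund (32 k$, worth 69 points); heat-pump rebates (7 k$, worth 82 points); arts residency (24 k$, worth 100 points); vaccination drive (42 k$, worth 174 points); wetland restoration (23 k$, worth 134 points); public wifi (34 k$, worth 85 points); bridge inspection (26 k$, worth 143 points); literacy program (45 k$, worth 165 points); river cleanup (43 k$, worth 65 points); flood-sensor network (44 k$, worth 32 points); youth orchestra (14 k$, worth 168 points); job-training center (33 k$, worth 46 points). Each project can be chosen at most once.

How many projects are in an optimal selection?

5

Optimal total is 723.
For example heat-pump rebates + vaccination drive + wetland restoration + literacy program + youth orchestra achieves it, using 131 k$.
Every optimal selection uses 5 projects.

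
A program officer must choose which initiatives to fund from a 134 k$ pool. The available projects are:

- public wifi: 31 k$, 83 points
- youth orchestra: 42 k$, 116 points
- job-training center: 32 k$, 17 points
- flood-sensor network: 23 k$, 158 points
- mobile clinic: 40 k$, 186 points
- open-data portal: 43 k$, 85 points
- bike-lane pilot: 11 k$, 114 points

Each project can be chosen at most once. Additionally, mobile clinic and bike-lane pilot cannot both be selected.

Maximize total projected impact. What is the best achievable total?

Taking youth orchestra + flood-sensor network + open-data portal + bike-lane pilot: 119 k$ used, 473 in projected impact.

473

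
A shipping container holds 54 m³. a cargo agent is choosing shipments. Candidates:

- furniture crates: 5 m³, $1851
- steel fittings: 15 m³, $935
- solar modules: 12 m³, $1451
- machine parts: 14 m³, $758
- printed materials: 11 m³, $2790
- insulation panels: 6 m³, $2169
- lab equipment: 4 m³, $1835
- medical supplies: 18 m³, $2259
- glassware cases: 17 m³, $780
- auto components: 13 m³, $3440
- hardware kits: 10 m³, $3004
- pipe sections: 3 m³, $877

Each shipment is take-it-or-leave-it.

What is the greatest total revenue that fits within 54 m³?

Best packing: furniture crates + printed materials + insulation panels + lab equipment + auto components + hardware kits + pipe sections — 52 m³, 15966 total.

15966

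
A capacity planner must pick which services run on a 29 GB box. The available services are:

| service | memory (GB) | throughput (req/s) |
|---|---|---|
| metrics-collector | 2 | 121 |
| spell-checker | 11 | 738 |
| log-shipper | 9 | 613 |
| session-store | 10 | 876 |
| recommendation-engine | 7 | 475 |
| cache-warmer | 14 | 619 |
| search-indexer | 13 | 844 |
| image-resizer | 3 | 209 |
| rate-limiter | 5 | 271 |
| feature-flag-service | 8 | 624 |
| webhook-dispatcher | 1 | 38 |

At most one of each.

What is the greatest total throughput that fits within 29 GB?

Greedy by ratio would take session-store + recommendation-engine + image-resizer + feature-flag-service + webhook-dispatcher: 29 GB used, total 2222.
The 11 GB tied up in recommendation-engine and image-resizer and webhook-dispatcher is better spent on spell-checker — total rises to 2238 (29 GB).
Nothing else within 29 GB beats 2238.

2238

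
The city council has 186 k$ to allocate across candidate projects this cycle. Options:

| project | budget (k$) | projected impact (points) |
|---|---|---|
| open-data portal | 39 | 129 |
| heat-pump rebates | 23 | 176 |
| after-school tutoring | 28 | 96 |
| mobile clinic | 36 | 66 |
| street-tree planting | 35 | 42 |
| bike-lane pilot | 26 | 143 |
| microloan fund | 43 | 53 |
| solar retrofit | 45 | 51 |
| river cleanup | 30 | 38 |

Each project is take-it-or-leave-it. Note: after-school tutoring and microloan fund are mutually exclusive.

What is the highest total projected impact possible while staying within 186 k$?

Density check — heat-pump rebates 7.65, bike-lane pilot 5.50, after-school tutoring 3.43, open-data portal 3.31 are the best per k$.
Taking open-data portal + heat-pump rebates + after-school tutoring + mobile clinic + bike-lane pilot + river cleanup: 182 k$ used, 648 in projected impact.
Every other selection either busts 186 k$ or breaks a pairing rule or fails to beat 648.

648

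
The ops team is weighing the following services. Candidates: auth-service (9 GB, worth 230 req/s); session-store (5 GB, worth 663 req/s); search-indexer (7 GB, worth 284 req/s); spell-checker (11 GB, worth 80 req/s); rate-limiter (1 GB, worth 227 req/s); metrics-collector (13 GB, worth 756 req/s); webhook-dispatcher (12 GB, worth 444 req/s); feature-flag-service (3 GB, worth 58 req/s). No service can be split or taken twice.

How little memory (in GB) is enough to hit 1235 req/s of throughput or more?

18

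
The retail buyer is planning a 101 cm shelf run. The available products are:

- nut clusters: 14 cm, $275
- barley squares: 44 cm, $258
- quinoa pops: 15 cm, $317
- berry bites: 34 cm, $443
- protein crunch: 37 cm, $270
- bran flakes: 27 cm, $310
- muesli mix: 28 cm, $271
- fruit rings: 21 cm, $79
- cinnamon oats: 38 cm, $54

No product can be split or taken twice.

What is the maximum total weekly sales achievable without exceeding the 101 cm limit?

1345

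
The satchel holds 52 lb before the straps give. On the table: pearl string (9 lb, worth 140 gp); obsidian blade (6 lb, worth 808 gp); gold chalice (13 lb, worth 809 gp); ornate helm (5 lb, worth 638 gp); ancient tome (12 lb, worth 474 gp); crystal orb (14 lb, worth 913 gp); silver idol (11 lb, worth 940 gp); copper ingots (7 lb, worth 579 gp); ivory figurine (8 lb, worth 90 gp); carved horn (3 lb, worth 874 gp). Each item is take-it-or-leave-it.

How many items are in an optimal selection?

6

Best achievable value is 4982.
For example obsidian blade + gold chalice + ornate helm + crystal orb + silver idol + carved horn achieves it, using 52 lb.
Every optimal selection uses 6 items.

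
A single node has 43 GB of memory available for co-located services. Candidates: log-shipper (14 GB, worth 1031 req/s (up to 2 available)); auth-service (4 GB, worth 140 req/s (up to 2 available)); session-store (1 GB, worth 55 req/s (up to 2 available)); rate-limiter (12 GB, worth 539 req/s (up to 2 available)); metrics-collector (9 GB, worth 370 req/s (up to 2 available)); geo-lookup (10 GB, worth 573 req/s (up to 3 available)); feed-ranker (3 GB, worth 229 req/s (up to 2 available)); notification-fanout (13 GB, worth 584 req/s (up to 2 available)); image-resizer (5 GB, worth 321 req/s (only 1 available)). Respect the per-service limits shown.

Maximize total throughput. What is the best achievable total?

2981

Ranking by ratio (throughput/GB): feed-ranker 76.33, log-shipper 73.64, image-resizer 64.20, geo-lookup 57.30.
A density-first pass picks 2×log-shipper + 2×session-store + 2×feed-ranker + image-resizer — 2951 at 41 GB.
Dropping 2×session-store frees 2 GB; slotting in auth-service (4 GB) lifts the total to 2981 at 43 GB.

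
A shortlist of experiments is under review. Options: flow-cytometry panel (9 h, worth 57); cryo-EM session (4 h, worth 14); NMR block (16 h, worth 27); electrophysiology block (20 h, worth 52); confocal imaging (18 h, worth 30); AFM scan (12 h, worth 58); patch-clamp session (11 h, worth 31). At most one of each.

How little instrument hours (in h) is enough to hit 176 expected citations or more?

45

Look for the lowest-instrument combination reaching 176.
flow-cytometry panel + cryo-EM session + electrophysiology block + AFM scan: 181 expected citations at 45 h.
Below 45 h the best achievable stays under 176.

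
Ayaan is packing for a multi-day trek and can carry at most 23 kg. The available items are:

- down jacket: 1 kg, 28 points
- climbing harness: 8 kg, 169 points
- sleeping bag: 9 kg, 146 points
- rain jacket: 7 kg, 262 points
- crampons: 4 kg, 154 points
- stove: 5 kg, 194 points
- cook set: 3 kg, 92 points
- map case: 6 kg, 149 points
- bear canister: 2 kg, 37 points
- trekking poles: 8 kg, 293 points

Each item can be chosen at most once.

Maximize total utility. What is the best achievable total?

841

Density check — stove 38.80, crampons 38.50, rain jacket 37.43, trekking poles 36.62 are the best per kg.
Filling by ratio: down jacket + rain jacket + crampons + stove + cook set + bear canister for 767, with 1 kg left unused.
Replace down jacket and crampons and bear canister with trekking poles: the trade gains 74 net, giving 841 at 23 kg.
Runner-up down jacket + rain jacket + crampons + cook set + trekking poles tops out at 829.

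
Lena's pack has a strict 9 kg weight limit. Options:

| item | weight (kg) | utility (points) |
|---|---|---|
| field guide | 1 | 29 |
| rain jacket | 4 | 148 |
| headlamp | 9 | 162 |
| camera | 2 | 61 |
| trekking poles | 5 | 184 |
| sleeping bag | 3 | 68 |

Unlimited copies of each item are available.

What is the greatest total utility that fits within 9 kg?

A density-first pass picks field guide + 2×rain jacket — 325 at 9 kg.
Dropping field guide and rain jacket frees 5 kg; slotting in trekking poles (5 kg) lifts the total to 332 at 9 kg.

332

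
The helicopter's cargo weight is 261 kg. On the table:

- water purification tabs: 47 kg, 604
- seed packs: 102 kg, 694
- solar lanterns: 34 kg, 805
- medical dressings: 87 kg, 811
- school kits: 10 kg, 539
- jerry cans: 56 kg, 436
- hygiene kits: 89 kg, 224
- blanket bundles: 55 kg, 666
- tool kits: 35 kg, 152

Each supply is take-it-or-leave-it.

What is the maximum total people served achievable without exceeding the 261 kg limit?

3425

Taking water purification tabs + solar lanterns + medical dressings + school kits + blanket bundles: 233 kg used, 3425 in people served.
Next best is water purification tabs + seed packs + solar lanterns + school kits + blanket bundles at 3308 (248 kg) — short by 117.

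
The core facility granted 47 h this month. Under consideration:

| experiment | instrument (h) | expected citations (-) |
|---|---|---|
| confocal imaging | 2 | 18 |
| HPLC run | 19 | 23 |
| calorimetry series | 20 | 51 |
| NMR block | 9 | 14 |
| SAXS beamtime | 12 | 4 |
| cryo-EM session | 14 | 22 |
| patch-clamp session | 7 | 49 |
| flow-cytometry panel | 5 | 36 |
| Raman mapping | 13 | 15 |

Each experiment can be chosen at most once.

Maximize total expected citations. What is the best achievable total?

169

Density check — confocal imaging 9.00, flow-cytometry panel 7.20, patch-clamp session 7.00 are the best per h.
A density-first pass picks confocal imaging + calorimetry series + NMR block + patch-clamp session + flow-cytometry panel — 168 at 43 h.
Replace NMR block with Raman mapping: the trade gains 1 net, giving 169 at 47 h.
That's the maximum — no swap from here does better than 169.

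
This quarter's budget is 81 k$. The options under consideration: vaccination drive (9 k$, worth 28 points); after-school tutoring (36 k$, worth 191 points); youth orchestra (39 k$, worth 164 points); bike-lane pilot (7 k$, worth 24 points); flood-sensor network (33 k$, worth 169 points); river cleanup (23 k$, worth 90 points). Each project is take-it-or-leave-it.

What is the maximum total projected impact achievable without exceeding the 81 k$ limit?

Filling by ratio: after-school tutoring + bike-lane pilot + flood-sensor network for 384, with 5 k$ left unused.
Replace bike-lane pilot with vaccination drive: the trade gains 4 net, giving 388 at 78 k$.

388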